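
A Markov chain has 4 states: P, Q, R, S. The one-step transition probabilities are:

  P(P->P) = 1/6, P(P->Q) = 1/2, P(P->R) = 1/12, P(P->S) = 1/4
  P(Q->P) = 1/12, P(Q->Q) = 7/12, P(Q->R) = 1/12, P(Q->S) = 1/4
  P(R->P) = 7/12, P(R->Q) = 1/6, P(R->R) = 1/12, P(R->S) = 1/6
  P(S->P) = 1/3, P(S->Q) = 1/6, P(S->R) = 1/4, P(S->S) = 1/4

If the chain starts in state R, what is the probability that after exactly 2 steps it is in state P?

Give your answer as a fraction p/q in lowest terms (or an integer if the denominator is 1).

Computing P^2 by repeated multiplication:
P^1 =
  P: [1/6, 1/2, 1/12, 1/4]
  Q: [1/12, 7/12, 1/12, 1/4]
  R: [7/12, 1/6, 1/12, 1/6]
  S: [1/3, 1/6, 1/4, 1/4]
P^2 =
  P: [29/144, 31/72, 1/8, 35/144]
  Q: [7/36, 7/16, 1/8, 35/144]
  R: [31/144, 31/72, 1/9, 35/144]
  S: [43/144, 25/72, 1/8, 11/48]

(P^2)[R -> P] = 31/144

Answer: 31/144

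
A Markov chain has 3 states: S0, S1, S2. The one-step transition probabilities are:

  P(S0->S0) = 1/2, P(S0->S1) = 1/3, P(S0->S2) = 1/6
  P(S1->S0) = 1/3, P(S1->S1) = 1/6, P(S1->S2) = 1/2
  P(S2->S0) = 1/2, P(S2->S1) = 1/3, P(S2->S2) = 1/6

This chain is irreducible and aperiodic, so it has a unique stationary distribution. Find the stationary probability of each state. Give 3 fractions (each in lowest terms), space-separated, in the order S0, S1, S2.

Answer: 19/42 2/7 11/42

Derivation:
The stationary distribution satisfies pi = pi * P, i.e.:
  pi_S0 = 1/2*pi_S0 + 1/3*pi_S1 + 1/2*pi_S2
  pi_S1 = 1/3*pi_S0 + 1/6*pi_S1 + 1/3*pi_S2
  pi_S2 = 1/6*pi_S0 + 1/2*pi_S1 + 1/6*pi_S2
with normalization: pi_S0 + pi_S1 + pi_S2 = 1.

Using the first 2 balance equations plus normalization, the linear system A*pi = b is:
  [-1/2, 1/3, 1/2] . pi = 0
  [1/3, -5/6, 1/3] . pi = 0
  [1, 1, 1] . pi = 1

Solving yields:
  pi_S0 = 19/42
  pi_S1 = 2/7
  pi_S2 = 11/42

Verification (pi * P):
  19/42*1/2 + 2/7*1/3 + 11/42*1/2 = 19/42 = pi_S0  (ok)
  19/42*1/3 + 2/7*1/6 + 11/42*1/3 = 2/7 = pi_S1  (ok)
  19/42*1/6 + 2/7*1/2 + 11/42*1/6 = 11/42 = pi_S2  (ok)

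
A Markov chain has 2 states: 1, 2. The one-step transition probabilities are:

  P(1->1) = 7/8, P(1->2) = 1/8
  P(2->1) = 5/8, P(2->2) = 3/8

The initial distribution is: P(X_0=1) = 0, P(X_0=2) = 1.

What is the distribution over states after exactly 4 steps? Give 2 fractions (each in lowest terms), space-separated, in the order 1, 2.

Answer: 425/512 87/512

Derivation:
Propagating the distribution step by step (d_{t+1} = d_t * P):
d_0 = (1=0, 2=1)
  d_1[1] = 0*7/8 + 1*5/8 = 5/8
  d_1[2] = 0*1/8 + 1*3/8 = 3/8
d_1 = (1=5/8, 2=3/8)
  d_2[1] = 5/8*7/8 + 3/8*5/8 = 25/32
  d_2[2] = 5/8*1/8 + 3/8*3/8 = 7/32
d_2 = (1=25/32, 2=7/32)
  d_3[1] = 25/32*7/8 + 7/32*5/8 = 105/128
  d_3[2] = 25/32*1/8 + 7/32*3/8 = 23/128
d_3 = (1=105/128, 2=23/128)
  d_4[1] = 105/128*7/8 + 23/128*5/8 = 425/512
  d_4[2] = 105/128*1/8 + 23/128*3/8 = 87/512
d_4 = (1=425/512, 2=87/512)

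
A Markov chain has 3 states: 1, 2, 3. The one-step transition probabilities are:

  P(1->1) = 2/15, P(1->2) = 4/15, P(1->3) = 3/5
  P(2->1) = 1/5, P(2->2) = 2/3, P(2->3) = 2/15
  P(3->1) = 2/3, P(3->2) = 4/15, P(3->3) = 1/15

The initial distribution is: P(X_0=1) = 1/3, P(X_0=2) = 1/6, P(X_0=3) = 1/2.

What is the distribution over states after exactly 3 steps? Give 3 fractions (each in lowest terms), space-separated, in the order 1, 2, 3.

Answer: 3284/10125 32/75 2521/10125

Derivation:
Propagating the distribution step by step (d_{t+1} = d_t * P):
d_0 = (1=1/3, 2=1/6, 3=1/2)
  d_1[1] = 1/3*2/15 + 1/6*1/5 + 1/2*2/3 = 37/90
  d_1[2] = 1/3*4/15 + 1/6*2/3 + 1/2*4/15 = 1/3
  d_1[3] = 1/3*3/5 + 1/6*2/15 + 1/2*1/15 = 23/90
d_1 = (1=37/90, 2=1/3, 3=23/90)
  d_2[1] = 37/90*2/15 + 1/3*1/5 + 23/90*2/3 = 197/675
  d_2[2] = 37/90*4/15 + 1/3*2/3 + 23/90*4/15 = 2/5
  d_2[3] = 37/90*3/5 + 1/3*2/15 + 23/90*1/15 = 208/675
d_2 = (1=197/675, 2=2/5, 3=208/675)
  d_3[1] = 197/675*2/15 + 2/5*1/5 + 208/675*2/3 = 3284/10125
  d_3[2] = 197/675*4/15 + 2/5*2/3 + 208/675*4/15 = 32/75
  d_3[3] = 197/675*3/5 + 2/5*2/15 + 208/675*1/15 = 2521/10125
d_3 = (1=3284/10125, 2=32/75, 3=2521/10125)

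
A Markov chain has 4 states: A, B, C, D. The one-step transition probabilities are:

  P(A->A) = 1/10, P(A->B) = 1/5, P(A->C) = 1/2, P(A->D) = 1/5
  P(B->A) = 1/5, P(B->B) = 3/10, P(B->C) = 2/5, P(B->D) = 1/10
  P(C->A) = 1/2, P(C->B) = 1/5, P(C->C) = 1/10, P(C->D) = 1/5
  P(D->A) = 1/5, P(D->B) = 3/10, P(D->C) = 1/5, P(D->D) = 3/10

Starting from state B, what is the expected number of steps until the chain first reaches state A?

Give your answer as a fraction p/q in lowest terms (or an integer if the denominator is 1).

Answer: 530/151

Derivation:
Let h_i = expected steps to first reach A from state i.
Boundary: h_A = 0.
First-step equations for the other states:
  h_B = 1 + 1/5*h_A + 3/10*h_B + 2/5*h_C + 1/10*h_D
  h_C = 1 + 1/2*h_A + 1/5*h_B + 1/10*h_C + 1/5*h_D
  h_D = 1 + 1/5*h_A + 3/10*h_B + 1/5*h_C + 3/10*h_D

Substituting h_A = 0 and rearranging gives the linear system (I - Q) h = 1:
  [7/10, -2/5, -1/10] . (h_B, h_C, h_D) = 1
  [-1/5, 9/10, -1/5] . (h_B, h_C, h_D) = 1
  [-3/10, -1/5, 7/10] . (h_B, h_C, h_D) = 1

Solving yields:
  h_B = 530/151
  h_C = 410/151
  h_D = 560/151

Starting state is B, so the expected hitting time is h_B = 530/151.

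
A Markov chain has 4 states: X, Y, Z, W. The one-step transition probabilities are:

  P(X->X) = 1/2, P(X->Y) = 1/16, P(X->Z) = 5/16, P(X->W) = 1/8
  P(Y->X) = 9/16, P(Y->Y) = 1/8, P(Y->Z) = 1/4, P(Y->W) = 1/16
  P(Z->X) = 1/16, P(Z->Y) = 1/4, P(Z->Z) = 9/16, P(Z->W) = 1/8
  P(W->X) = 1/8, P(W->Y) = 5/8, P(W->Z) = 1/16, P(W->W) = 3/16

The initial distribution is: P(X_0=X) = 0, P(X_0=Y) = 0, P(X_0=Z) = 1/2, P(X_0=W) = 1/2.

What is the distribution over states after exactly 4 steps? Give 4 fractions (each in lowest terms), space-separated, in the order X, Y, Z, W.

Propagating the distribution step by step (d_{t+1} = d_t * P):
d_0 = (X=0, Y=0, Z=1/2, W=1/2)
  d_1[X] = 0*1/2 + 0*9/16 + 1/2*1/16 + 1/2*1/8 = 3/32
  d_1[Y] = 0*1/16 + 0*1/8 + 1/2*1/4 + 1/2*5/8 = 7/16
  d_1[Z] = 0*5/16 + 0*1/4 + 1/2*9/16 + 1/2*1/16 = 5/16
  d_1[W] = 0*1/8 + 0*1/16 + 1/2*1/8 + 1/2*3/16 = 5/32
d_1 = (X=3/32, Y=7/16, Z=5/16, W=5/32)
  d_2[X] = 3/32*1/2 + 7/16*9/16 + 5/16*1/16 + 5/32*1/8 = 85/256
  d_2[Y] = 3/32*1/16 + 7/16*1/8 + 5/16*1/4 + 5/32*5/8 = 121/512
  d_2[Z] = 3/32*5/16 + 7/16*1/4 + 5/16*9/16 + 5/32*1/16 = 83/256
  d_2[W] = 3/32*1/8 + 7/16*1/16 + 5/16*1/8 + 5/32*3/16 = 55/512
d_2 = (X=85/256, Y=121/512, Z=83/256, W=55/512)
  d_3[X] = 85/256*1/2 + 121/512*9/16 + 83/256*1/16 + 55/512*1/8 = 2725/8192
  d_3[Y] = 85/256*1/16 + 121/512*1/8 + 83/256*1/4 + 55/512*5/8 = 813/4096
  d_3[Z] = 85/256*5/16 + 121/512*1/4 + 83/256*9/16 + 55/512*1/16 = 2883/8192
  d_3[W] = 85/256*1/8 + 121/512*1/16 + 83/256*1/8 + 55/512*3/16 = 479/4096
d_3 = (X=2725/8192, Y=813/4096, Z=2883/8192, W=479/4096)
  d_4[X] = 2725/8192*1/2 + 813/4096*9/16 + 2883/8192*1/16 + 479/4096*1/8 = 41233/131072
  d_4[Y] = 2725/8192*1/16 + 813/4096*1/8 + 2883/8192*1/4 + 479/4096*5/8 = 27089/131072
  d_4[Z] = 2725/8192*5/16 + 813/4096*1/4 + 2883/8192*9/16 + 479/4096*1/16 = 23517/65536
  d_4[W] = 2725/8192*1/8 + 813/4096*1/16 + 2883/8192*1/8 + 479/4096*3/16 = 3929/32768
d_4 = (X=41233/131072, Y=27089/131072, Z=23517/65536, W=3929/32768)

Answer: 41233/131072 27089/131072 23517/65536 3929/32768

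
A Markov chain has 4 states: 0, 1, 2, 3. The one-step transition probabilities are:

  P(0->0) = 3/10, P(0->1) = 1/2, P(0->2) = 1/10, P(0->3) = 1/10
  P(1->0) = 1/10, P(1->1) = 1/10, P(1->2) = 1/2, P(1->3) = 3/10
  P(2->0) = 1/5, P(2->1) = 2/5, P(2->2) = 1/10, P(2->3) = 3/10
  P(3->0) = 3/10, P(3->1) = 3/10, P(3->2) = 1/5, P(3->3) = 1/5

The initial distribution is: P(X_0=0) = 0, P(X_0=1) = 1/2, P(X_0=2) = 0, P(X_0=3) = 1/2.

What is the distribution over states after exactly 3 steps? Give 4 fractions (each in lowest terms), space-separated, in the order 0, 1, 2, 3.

Propagating the distribution step by step (d_{t+1} = d_t * P):
d_0 = (0=0, 1=1/2, 2=0, 3=1/2)
  d_1[0] = 0*3/10 + 1/2*1/10 + 0*1/5 + 1/2*3/10 = 1/5
  d_1[1] = 0*1/2 + 1/2*1/10 + 0*2/5 + 1/2*3/10 = 1/5
  d_1[2] = 0*1/10 + 1/2*1/2 + 0*1/10 + 1/2*1/5 = 7/20
  d_1[3] = 0*1/10 + 1/2*3/10 + 0*3/10 + 1/2*1/5 = 1/4
d_1 = (0=1/5, 1=1/5, 2=7/20, 3=1/4)
  d_2[0] = 1/5*3/10 + 1/5*1/10 + 7/20*1/5 + 1/4*3/10 = 9/40
  d_2[1] = 1/5*1/2 + 1/5*1/10 + 7/20*2/5 + 1/4*3/10 = 67/200
  d_2[2] = 1/5*1/10 + 1/5*1/2 + 7/20*1/10 + 1/4*1/5 = 41/200
  d_2[3] = 1/5*1/10 + 1/5*3/10 + 7/20*3/10 + 1/4*1/5 = 47/200
d_2 = (0=9/40, 1=67/200, 2=41/200, 3=47/200)
  d_3[0] = 9/40*3/10 + 67/200*1/10 + 41/200*1/5 + 47/200*3/10 = 17/80
  d_3[1] = 9/40*1/2 + 67/200*1/10 + 41/200*2/5 + 47/200*3/10 = 597/2000
  d_3[2] = 9/40*1/10 + 67/200*1/2 + 41/200*1/10 + 47/200*1/5 = 103/400
  d_3[3] = 9/40*1/10 + 67/200*3/10 + 41/200*3/10 + 47/200*1/5 = 463/2000
d_3 = (0=17/80, 1=597/2000, 2=103/400, 3=463/2000)

Answer: 17/80 597/2000 103/400 463/2000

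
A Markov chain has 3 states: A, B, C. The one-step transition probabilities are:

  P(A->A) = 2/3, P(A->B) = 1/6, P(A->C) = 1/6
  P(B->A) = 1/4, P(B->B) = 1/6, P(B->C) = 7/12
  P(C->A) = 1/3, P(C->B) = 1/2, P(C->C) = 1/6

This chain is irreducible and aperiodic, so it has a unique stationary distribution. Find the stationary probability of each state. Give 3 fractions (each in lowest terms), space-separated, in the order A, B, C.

Answer: 29/62 8/31 17/62

Derivation:
The stationary distribution satisfies pi = pi * P, i.e.:
  pi_A = 2/3*pi_A + 1/4*pi_B + 1/3*pi_C
  pi_B = 1/6*pi_A + 1/6*pi_B + 1/2*pi_C
  pi_C = 1/6*pi_A + 7/12*pi_B + 1/6*pi_C
with normalization: pi_A + pi_B + pi_C = 1.

Using the first 2 balance equations plus normalization, the linear system A*pi = b is:
  [-1/3, 1/4, 1/3] . pi = 0
  [1/6, -5/6, 1/2] . pi = 0
  [1, 1, 1] . pi = 1

Solving yields:
  pi_A = 29/62
  pi_B = 8/31
  pi_C = 17/62

Verification (pi * P):
  29/62*2/3 + 8/31*1/4 + 17/62*1/3 = 29/62 = pi_A  (ok)
  29/62*1/6 + 8/31*1/6 + 17/62*1/2 = 8/31 = pi_B  (ok)
  29/62*1/6 + 8/31*7/12 + 17/62*1/6 = 17/62 = pi_C  (ok)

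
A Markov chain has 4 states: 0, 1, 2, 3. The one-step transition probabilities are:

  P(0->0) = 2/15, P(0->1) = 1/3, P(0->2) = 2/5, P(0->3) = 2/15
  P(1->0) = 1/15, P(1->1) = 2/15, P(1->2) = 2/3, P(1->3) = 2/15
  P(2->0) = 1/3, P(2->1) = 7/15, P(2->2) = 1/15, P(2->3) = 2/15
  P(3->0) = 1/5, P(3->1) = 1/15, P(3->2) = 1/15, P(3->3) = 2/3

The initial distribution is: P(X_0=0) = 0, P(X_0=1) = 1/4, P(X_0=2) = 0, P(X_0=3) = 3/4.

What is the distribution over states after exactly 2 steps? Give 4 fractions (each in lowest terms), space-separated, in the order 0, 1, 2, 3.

Propagating the distribution step by step (d_{t+1} = d_t * P):
d_0 = (0=0, 1=1/4, 2=0, 3=3/4)
  d_1[0] = 0*2/15 + 1/4*1/15 + 0*1/3 + 3/4*1/5 = 1/6
  d_1[1] = 0*1/3 + 1/4*2/15 + 0*7/15 + 3/4*1/15 = 1/12
  d_1[2] = 0*2/5 + 1/4*2/3 + 0*1/15 + 3/4*1/15 = 13/60
  d_1[3] = 0*2/15 + 1/4*2/15 + 0*2/15 + 3/4*2/3 = 8/15
d_1 = (0=1/6, 1=1/12, 2=13/60, 3=8/15)
  d_2[0] = 1/6*2/15 + 1/12*1/15 + 13/60*1/3 + 8/15*1/5 = 31/150
  d_2[1] = 1/6*1/3 + 1/12*2/15 + 13/60*7/15 + 8/15*1/15 = 61/300
  d_2[2] = 1/6*2/5 + 1/12*2/3 + 13/60*1/15 + 8/15*1/15 = 31/180
  d_2[3] = 1/6*2/15 + 1/12*2/15 + 13/60*2/15 + 8/15*2/3 = 94/225
d_2 = (0=31/150, 1=61/300, 2=31/180, 3=94/225)

Answer: 31/150 61/300 31/180 94/225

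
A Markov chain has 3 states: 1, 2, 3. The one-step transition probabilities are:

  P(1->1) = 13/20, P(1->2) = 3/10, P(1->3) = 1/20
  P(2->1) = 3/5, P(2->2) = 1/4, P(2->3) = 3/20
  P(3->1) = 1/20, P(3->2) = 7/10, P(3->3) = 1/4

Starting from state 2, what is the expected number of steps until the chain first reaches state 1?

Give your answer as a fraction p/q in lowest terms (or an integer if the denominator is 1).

Let h_i = expected steps to first reach 1 from state i.
Boundary: h_1 = 0.
First-step equations for the other states:
  h_2 = 1 + 3/5*h_1 + 1/4*h_2 + 3/20*h_3
  h_3 = 1 + 1/20*h_1 + 7/10*h_2 + 1/4*h_3

Substituting h_1 = 0 and rearranging gives the linear system (I - Q) h = 1:
  [3/4, -3/20] . (h_2, h_3) = 1
  [-7/10, 3/4] . (h_2, h_3) = 1

Solving yields:
  h_2 = 120/61
  h_3 = 580/183

Starting state is 2, so the expected hitting time is h_2 = 120/61.

Answer: 120/61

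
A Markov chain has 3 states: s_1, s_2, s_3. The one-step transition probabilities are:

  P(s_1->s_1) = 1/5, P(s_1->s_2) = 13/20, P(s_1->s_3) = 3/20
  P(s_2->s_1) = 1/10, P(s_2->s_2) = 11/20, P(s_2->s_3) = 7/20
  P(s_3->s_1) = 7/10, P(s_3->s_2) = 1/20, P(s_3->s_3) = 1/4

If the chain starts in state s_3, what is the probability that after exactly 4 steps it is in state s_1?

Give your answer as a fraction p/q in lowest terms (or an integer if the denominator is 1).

Answer: 178/625

Derivation:
Computing P^4 by repeated multiplication:
P^1 =
  s_1: [1/5, 13/20, 3/20]
  s_2: [1/10, 11/20, 7/20]
  s_3: [7/10, 1/20, 1/4]
P^2 =
  s_1: [21/100, 99/200, 59/200]
  s_2: [8/25, 77/200, 59/200]
  s_3: [8/25, 99/200, 37/200]
P^3 =
  s_1: [149/500, 847/2000, 557/2000]
  s_2: [309/1000, 869/2000, 513/2000]
  s_3: [243/1000, 979/2000, 107/400]
P^4 =
  s_1: [2969/10000, 8811/20000, 5251/20000]
  s_2: [178/625, 9053/20000, 5251/20000]
  s_3: [178/625, 8811/20000, 5493/20000]

(P^4)[s_3 -> s_1] = 178/625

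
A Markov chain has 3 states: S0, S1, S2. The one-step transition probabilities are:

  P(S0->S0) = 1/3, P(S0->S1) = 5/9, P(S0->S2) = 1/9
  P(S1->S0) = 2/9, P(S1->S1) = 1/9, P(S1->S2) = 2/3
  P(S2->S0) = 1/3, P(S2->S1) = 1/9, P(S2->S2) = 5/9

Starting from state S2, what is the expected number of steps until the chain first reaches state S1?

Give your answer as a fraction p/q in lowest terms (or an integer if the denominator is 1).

Answer: 27/7

Derivation:
Let h_i = expected steps to first reach S1 from state i.
Boundary: h_S1 = 0.
First-step equations for the other states:
  h_S0 = 1 + 1/3*h_S0 + 5/9*h_S1 + 1/9*h_S2
  h_S2 = 1 + 1/3*h_S0 + 1/9*h_S1 + 5/9*h_S2

Substituting h_S1 = 0 and rearranging gives the linear system (I - Q) h = 1:
  [2/3, -1/9] . (h_S0, h_S2) = 1
  [-1/3, 4/9] . (h_S0, h_S2) = 1

Solving yields:
  h_S0 = 15/7
  h_S2 = 27/7

Starting state is S2, so the expected hitting time is h_S2 = 27/7.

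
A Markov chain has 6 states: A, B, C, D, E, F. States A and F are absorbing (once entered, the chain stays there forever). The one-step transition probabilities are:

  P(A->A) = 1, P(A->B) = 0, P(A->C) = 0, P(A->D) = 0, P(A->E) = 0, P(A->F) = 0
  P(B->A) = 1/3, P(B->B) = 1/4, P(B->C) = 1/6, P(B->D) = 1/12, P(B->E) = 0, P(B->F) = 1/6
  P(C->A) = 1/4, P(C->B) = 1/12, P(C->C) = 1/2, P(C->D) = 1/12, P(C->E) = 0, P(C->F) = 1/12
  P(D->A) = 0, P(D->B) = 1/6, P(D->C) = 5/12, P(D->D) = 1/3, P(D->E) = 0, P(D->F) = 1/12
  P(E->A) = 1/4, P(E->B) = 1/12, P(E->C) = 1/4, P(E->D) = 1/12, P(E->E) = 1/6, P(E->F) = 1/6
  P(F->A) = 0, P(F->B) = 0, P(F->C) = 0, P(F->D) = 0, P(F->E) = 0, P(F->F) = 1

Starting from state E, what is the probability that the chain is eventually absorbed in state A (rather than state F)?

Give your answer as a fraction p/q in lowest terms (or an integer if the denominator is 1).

Answer: 9/14

Derivation:
Let a_i = P(absorbed in A | start in state i).
Boundary conditions: a_A = 1, a_F = 0.
For each transient state i, a_i = sum_j P(i->j) * a_j:
  a_B = 1/3*a_A + 1/4*a_B + 1/6*a_C + 1/12*a_D + 0*a_E + 1/6*a_F
  a_C = 1/4*a_A + 1/12*a_B + 1/2*a_C + 1/12*a_D + 0*a_E + 1/12*a_F
  a_D = 0*a_A + 1/6*a_B + 5/12*a_C + 1/3*a_D + 0*a_E + 1/12*a_F
  a_E = 1/4*a_A + 1/12*a_B + 1/4*a_C + 1/12*a_D + 1/6*a_E + 1/6*a_F

Substituting a_A = 1 and a_F = 0, rearrange to (I - Q) a = r where r[i] = P(i -> A):
  [3/4, -1/6, -1/12, 0] . (a_B, a_C, a_D, a_E) = 1/3
  [-1/12, 1/2, -1/12, 0] . (a_B, a_C, a_D, a_E) = 1/4
  [-1/6, -5/12, 2/3, 0] . (a_B, a_C, a_D, a_E) = 0
  [-1/12, -1/4, -1/12, 5/6] . (a_B, a_C, a_D, a_E) = 1/4

Solving yields:
  a_B = 47/70
  a_C = 5/7
  a_D = 43/70
  a_E = 9/14

Starting state is E, so the absorption probability is a_E = 9/14.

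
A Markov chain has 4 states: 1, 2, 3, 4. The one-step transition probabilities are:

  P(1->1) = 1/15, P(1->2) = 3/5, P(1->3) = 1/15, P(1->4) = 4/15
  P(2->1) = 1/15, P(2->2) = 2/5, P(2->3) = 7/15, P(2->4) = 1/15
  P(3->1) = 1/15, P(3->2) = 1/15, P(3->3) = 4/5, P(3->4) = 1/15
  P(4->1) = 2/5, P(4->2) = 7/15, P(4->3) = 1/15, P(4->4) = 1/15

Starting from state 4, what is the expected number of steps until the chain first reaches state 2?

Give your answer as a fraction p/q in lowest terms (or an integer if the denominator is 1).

Let h_i = expected steps to first reach 2 from state i.
Boundary: h_2 = 0.
First-step equations for the other states:
  h_1 = 1 + 1/15*h_1 + 3/5*h_2 + 1/15*h_3 + 4/15*h_4
  h_3 = 1 + 1/15*h_1 + 1/15*h_2 + 4/5*h_3 + 1/15*h_4
  h_4 = 1 + 2/5*h_1 + 7/15*h_2 + 1/15*h_3 + 1/15*h_4

Substituting h_2 = 0 and rearranging gives the linear system (I - Q) h = 1:
  [14/15, -1/15, -4/15] . (h_1, h_3, h_4) = 1
  [-1/15, 1/5, -1/15] . (h_1, h_3, h_4) = 1
  [-2/5, -1/15, 14/15] . (h_1, h_3, h_4) = 1

Solving yields:
  h_1 = 540/239
  h_3 = 1575/239
  h_4 = 600/239

Starting state is 4, so the expected hitting time is h_4 = 600/239.

Answer: 600/239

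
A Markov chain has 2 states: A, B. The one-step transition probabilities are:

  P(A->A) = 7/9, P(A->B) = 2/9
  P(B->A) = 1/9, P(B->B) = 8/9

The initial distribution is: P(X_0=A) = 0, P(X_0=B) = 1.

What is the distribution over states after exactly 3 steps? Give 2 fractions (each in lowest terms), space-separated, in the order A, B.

Answer: 19/81 62/81

Derivation:
Propagating the distribution step by step (d_{t+1} = d_t * P):
d_0 = (A=0, B=1)
  d_1[A] = 0*7/9 + 1*1/9 = 1/9
  d_1[B] = 0*2/9 + 1*8/9 = 8/9
d_1 = (A=1/9, B=8/9)
  d_2[A] = 1/9*7/9 + 8/9*1/9 = 5/27
  d_2[B] = 1/9*2/9 + 8/9*8/9 = 22/27
d_2 = (A=5/27, B=22/27)
  d_3[A] = 5/27*7/9 + 22/27*1/9 = 19/81
  d_3[B] = 5/27*2/9 + 22/27*8/9 = 62/81
d_3 = (A=19/81, B=62/81)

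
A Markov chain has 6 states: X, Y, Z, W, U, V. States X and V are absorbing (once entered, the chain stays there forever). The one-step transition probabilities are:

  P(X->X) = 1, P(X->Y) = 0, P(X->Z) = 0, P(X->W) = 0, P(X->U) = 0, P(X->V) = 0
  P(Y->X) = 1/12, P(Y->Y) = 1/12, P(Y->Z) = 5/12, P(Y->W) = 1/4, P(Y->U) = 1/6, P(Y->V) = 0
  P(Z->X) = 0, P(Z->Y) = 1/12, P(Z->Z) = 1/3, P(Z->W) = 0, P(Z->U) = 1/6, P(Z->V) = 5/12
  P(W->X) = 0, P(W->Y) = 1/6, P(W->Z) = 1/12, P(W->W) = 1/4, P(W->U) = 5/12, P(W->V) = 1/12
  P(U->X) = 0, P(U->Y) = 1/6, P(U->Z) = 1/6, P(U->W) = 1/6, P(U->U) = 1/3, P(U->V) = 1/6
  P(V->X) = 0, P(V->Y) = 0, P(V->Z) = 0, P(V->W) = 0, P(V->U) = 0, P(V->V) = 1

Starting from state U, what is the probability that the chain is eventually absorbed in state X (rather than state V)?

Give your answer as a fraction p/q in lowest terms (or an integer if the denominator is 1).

Answer: 49/857

Derivation:
Let a_i = P(absorbed in X | start in state i).
Boundary conditions: a_X = 1, a_V = 0.
For each transient state i, a_i = sum_j P(i->j) * a_j:
  a_Y = 1/12*a_X + 1/12*a_Y + 5/12*a_Z + 1/4*a_W + 1/6*a_U + 0*a_V
  a_Z = 0*a_X + 1/12*a_Y + 1/3*a_Z + 0*a_W + 1/6*a_U + 5/12*a_V
  a_W = 0*a_X + 1/6*a_Y + 1/12*a_Z + 1/4*a_W + 5/12*a_U + 1/12*a_V
  a_U = 0*a_X + 1/6*a_Y + 1/6*a_Z + 1/6*a_W + 1/3*a_U + 1/6*a_V

Substituting a_X = 1 and a_V = 0, rearrange to (I - Q) a = r where r[i] = P(i -> X):
  [11/12, -5/12, -1/4, -1/6] . (a_Y, a_Z, a_W, a_U) = 1/12
  [-1/12, 2/3, 0, -1/6] . (a_Y, a_Z, a_W, a_U) = 0
  [-1/6, -1/12, 3/4, -5/12] . (a_Y, a_Z, a_W, a_U) = 0
  [-1/6, -1/6, -1/6, 2/3] . (a_Y, a_Z, a_W, a_U) = 0

Solving yields:
  a_Y = 114/857
  a_Z = 53/1714
  a_W = 111/1714
  a_U = 49/857

Starting state is U, so the absorption probability is a_U = 49/857.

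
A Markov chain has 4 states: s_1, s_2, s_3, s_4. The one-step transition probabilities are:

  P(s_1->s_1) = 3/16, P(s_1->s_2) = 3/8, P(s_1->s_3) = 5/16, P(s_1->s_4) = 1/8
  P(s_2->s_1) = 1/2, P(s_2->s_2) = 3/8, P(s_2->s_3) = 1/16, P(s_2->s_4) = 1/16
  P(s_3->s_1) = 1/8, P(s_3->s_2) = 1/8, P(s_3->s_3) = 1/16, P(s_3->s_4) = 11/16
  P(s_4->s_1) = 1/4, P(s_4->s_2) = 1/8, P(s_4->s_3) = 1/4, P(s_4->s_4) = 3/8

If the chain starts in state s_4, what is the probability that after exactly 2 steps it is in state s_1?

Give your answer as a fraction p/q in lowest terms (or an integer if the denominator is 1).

Computing P^2 by repeated multiplication:
P^1 =
  s_1: [3/16, 3/8, 5/16, 1/8]
  s_2: [1/2, 3/8, 1/16, 1/16]
  s_3: [1/8, 1/8, 1/16, 11/16]
  s_4: [1/4, 1/8, 1/4, 3/8]
P^2 =
  s_1: [75/256, 17/64, 17/128, 79/256]
  s_2: [39/128, 11/32, 51/256, 39/256]
  s_3: [17/64, 3/16, 57/256, 83/256]
  s_4: [15/64, 7/32, 25/128, 45/128]

(P^2)[s_4 -> s_1] = 15/64

Answer: 15/64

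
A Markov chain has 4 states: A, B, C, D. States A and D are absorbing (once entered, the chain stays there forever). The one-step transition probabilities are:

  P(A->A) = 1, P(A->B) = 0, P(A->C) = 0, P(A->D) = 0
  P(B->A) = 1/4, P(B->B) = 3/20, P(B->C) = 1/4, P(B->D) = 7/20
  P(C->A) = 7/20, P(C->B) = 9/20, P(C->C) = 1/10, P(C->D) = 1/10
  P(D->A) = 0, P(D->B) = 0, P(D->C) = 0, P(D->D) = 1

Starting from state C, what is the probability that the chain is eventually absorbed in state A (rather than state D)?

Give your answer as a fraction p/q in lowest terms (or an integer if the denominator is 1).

Let a_i = P(absorbed in A | start in state i).
Boundary conditions: a_A = 1, a_D = 0.
For each transient state i, a_i = sum_j P(i->j) * a_j:
  a_B = 1/4*a_A + 3/20*a_B + 1/4*a_C + 7/20*a_D
  a_C = 7/20*a_A + 9/20*a_B + 1/10*a_C + 1/10*a_D

Substituting a_A = 1 and a_D = 0, rearrange to (I - Q) a = r where r[i] = P(i -> A):
  [17/20, -1/4] . (a_B, a_C) = 1/4
  [-9/20, 9/10] . (a_B, a_C) = 7/20

Solving yields:
  a_B = 125/261
  a_C = 164/261

Starting state is C, so the absorption probability is a_C = 164/261.

Answer: 164/261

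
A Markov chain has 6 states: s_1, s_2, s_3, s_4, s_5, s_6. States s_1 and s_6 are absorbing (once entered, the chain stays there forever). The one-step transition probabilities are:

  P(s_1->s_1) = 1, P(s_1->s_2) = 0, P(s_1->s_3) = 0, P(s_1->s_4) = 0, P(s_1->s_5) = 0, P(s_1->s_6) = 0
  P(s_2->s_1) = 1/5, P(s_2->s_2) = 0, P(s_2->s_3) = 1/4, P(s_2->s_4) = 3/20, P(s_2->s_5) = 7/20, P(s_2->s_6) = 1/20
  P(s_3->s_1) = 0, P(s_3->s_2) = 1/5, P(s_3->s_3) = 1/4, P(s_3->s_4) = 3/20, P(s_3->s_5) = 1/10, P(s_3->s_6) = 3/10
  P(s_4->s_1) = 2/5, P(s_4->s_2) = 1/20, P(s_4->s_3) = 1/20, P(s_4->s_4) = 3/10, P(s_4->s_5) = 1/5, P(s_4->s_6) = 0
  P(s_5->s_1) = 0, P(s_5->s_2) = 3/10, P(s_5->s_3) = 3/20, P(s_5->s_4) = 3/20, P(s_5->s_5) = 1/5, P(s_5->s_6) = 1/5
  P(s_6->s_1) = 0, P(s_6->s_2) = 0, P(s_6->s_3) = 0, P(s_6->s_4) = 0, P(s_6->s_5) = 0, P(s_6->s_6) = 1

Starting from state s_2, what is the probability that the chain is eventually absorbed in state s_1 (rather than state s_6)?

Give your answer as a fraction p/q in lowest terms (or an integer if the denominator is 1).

Let a_i = P(absorbed in s_1 | start in state i).
Boundary conditions: a_s_1 = 1, a_s_6 = 0.
For each transient state i, a_i = sum_j P(i->j) * a_j:
  a_s_2 = 1/5*a_s_1 + 0*a_s_2 + 1/4*a_s_3 + 3/20*a_s_4 + 7/20*a_s_5 + 1/20*a_s_6
  a_s_3 = 0*a_s_1 + 1/5*a_s_2 + 1/4*a_s_3 + 3/20*a_s_4 + 1/10*a_s_5 + 3/10*a_s_6
  a_s_4 = 2/5*a_s_1 + 1/20*a_s_2 + 1/20*a_s_3 + 3/10*a_s_4 + 1/5*a_s_5 + 0*a_s_6
  a_s_5 = 0*a_s_1 + 3/10*a_s_2 + 3/20*a_s_3 + 3/20*a_s_4 + 1/5*a_s_5 + 1/5*a_s_6

Substituting a_s_1 = 1 and a_s_6 = 0, rearrange to (I - Q) a = r where r[i] = P(i -> s_1):
  [1, -1/4, -3/20, -7/20] . (a_s_2, a_s_3, a_s_4, a_s_5) = 1/5
  [-1/5, 3/4, -3/20, -1/10] . (a_s_2, a_s_3, a_s_4, a_s_5) = 0
  [-1/20, -1/20, 7/10, -1/5] . (a_s_2, a_s_3, a_s_4, a_s_5) = 2/5
  [-3/10, -3/20, -3/20, 4/5] . (a_s_2, a_s_3, a_s_4, a_s_5) = 0

Solving yields:
  a_s_2 = 5706/10481
  a_s_3 = 3674/10481
  a_s_4 = 7890/10481
  a_s_5 = 4308/10481

Starting state is s_2, so the absorption probability is a_s_2 = 5706/10481.

Answer: 5706/10481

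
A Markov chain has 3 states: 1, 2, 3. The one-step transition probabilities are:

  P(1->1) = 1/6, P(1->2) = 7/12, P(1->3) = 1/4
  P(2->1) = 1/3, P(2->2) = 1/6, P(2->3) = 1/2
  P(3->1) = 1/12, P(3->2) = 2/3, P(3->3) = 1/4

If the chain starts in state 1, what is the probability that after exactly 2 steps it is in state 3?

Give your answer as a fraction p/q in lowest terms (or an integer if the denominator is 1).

Computing P^2 by repeated multiplication:
P^1 =
  1: [1/6, 7/12, 1/4]
  2: [1/3, 1/6, 1/2]
  3: [1/12, 2/3, 1/4]
P^2 =
  1: [35/144, 13/36, 19/48]
  2: [11/72, 5/9, 7/24]
  3: [37/144, 47/144, 5/12]

(P^2)[1 -> 3] = 19/48

Answer: 19/48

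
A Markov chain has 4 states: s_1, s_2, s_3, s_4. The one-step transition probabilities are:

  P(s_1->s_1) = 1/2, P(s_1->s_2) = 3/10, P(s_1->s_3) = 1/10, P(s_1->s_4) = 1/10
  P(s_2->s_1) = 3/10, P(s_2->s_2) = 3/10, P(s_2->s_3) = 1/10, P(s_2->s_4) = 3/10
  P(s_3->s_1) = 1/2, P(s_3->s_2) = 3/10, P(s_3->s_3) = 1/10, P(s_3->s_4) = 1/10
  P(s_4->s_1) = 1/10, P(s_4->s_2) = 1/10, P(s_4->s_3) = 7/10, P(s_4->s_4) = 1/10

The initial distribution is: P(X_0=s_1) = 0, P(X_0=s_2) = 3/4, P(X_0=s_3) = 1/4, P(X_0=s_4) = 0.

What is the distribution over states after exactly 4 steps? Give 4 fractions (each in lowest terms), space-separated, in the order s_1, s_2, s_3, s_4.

Answer: 483/1250 27/100 19/100 96/625

Derivation:
Propagating the distribution step by step (d_{t+1} = d_t * P):
d_0 = (s_1=0, s_2=3/4, s_3=1/4, s_4=0)
  d_1[s_1] = 0*1/2 + 3/4*3/10 + 1/4*1/2 + 0*1/10 = 7/20
  d_1[s_2] = 0*3/10 + 3/4*3/10 + 1/4*3/10 + 0*1/10 = 3/10
  d_1[s_3] = 0*1/10 + 3/4*1/10 + 1/4*1/10 + 0*7/10 = 1/10
  d_1[s_4] = 0*1/10 + 3/4*3/10 + 1/4*1/10 + 0*1/10 = 1/4
d_1 = (s_1=7/20, s_2=3/10, s_3=1/10, s_4=1/4)
  d_2[s_1] = 7/20*1/2 + 3/10*3/10 + 1/10*1/2 + 1/4*1/10 = 17/50
  d_2[s_2] = 7/20*3/10 + 3/10*3/10 + 1/10*3/10 + 1/4*1/10 = 1/4
  d_2[s_3] = 7/20*1/10 + 3/10*1/10 + 1/10*1/10 + 1/4*7/10 = 1/4
  d_2[s_4] = 7/20*1/10 + 3/10*3/10 + 1/10*1/10 + 1/4*1/10 = 4/25
d_2 = (s_1=17/50, s_2=1/4, s_3=1/4, s_4=4/25)
  d_3[s_1] = 17/50*1/2 + 1/4*3/10 + 1/4*1/2 + 4/25*1/10 = 193/500
  d_3[s_2] = 17/50*3/10 + 1/4*3/10 + 1/4*3/10 + 4/25*1/10 = 67/250
  d_3[s_3] = 17/50*1/10 + 1/4*1/10 + 1/4*1/10 + 4/25*7/10 = 49/250
  d_3[s_4] = 17/50*1/10 + 1/4*3/10 + 1/4*1/10 + 4/25*1/10 = 3/20
d_3 = (s_1=193/500, s_2=67/250, s_3=49/250, s_4=3/20)
  d_4[s_1] = 193/500*1/2 + 67/250*3/10 + 49/250*1/2 + 3/20*1/10 = 483/1250
  d_4[s_2] = 193/500*3/10 + 67/250*3/10 + 49/250*3/10 + 3/20*1/10 = 27/100
  d_4[s_3] = 193/500*1/10 + 67/250*1/10 + 49/250*1/10 + 3/20*7/10 = 19/100
  d_4[s_4] = 193/500*1/10 + 67/250*3/10 + 49/250*1/10 + 3/20*1/10 = 96/625
d_4 = (s_1=483/1250, s_2=27/100, s_3=19/100, s_4=96/625)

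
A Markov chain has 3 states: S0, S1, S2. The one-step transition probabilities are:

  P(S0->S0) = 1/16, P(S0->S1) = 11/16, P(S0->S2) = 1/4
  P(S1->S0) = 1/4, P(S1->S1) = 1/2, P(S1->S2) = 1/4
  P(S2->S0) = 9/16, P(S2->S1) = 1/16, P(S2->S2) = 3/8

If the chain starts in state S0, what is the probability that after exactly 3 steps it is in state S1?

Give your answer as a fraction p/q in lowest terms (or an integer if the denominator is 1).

Computing P^3 by repeated multiplication:
P^1 =
  S0: [1/16, 11/16, 1/4]
  S1: [1/4, 1/2, 1/4]
  S2: [9/16, 1/16, 3/8]
P^2 =
  S0: [81/256, 103/256, 9/32]
  S1: [9/32, 7/16, 9/32]
  S2: [67/256, 113/256, 19/64]
P^3 =
  S0: [1141/4096, 1787/4096, 73/256]
  S1: [73/256, 55/128, 73/256]
  S2: [1203/4096, 1717/4096, 147/512]

(P^3)[S0 -> S1] = 1787/4096

Answer: 1787/4096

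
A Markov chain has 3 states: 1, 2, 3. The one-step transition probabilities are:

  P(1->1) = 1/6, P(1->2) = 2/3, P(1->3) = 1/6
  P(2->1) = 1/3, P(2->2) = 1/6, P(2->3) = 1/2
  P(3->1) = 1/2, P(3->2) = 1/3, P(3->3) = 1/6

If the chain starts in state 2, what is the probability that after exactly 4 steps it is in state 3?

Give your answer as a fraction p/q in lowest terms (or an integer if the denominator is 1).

Answer: 191/648

Derivation:
Computing P^4 by repeated multiplication:
P^1 =
  1: [1/6, 2/3, 1/6]
  2: [1/3, 1/6, 1/2]
  3: [1/2, 1/3, 1/6]
P^2 =
  1: [1/3, 5/18, 7/18]
  2: [13/36, 5/12, 2/9]
  3: [5/18, 4/9, 5/18]
P^3 =
  1: [37/108, 43/108, 7/27]
  2: [67/216, 83/216, 11/36]
  3: [1/3, 19/54, 17/54]
P^4 =
  1: [23/72, 247/648, 97/324]
  2: [431/1296, 161/432, 191/648]
  3: [107/324, 125/324, 23/81]

(P^4)[2 -> 3] = 191/648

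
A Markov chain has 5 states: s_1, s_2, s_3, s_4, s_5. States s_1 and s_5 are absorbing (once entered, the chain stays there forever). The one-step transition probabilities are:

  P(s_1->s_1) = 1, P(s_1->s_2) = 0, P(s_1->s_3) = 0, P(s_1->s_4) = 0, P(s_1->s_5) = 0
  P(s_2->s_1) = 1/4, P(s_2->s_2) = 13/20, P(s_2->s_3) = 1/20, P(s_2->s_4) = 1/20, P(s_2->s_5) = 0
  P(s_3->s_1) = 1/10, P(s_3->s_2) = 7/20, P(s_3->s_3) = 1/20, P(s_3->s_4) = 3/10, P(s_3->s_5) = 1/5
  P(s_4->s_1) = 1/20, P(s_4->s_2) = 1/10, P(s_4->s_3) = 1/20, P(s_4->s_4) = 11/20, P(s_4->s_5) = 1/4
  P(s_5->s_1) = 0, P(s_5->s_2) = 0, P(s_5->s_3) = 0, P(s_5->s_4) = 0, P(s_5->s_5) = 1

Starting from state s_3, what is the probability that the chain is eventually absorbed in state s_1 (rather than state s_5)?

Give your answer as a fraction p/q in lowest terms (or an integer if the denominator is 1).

Answer: 182/345

Derivation:
Let a_i = P(absorbed in s_1 | start in state i).
Boundary conditions: a_s_1 = 1, a_s_5 = 0.
For each transient state i, a_i = sum_j P(i->j) * a_j:
  a_s_2 = 1/4*a_s_1 + 13/20*a_s_2 + 1/20*a_s_3 + 1/20*a_s_4 + 0*a_s_5
  a_s_3 = 1/10*a_s_1 + 7/20*a_s_2 + 1/20*a_s_3 + 3/10*a_s_4 + 1/5*a_s_5
  a_s_4 = 1/20*a_s_1 + 1/10*a_s_2 + 1/20*a_s_3 + 11/20*a_s_4 + 1/4*a_s_5

Substituting a_s_1 = 1 and a_s_5 = 0, rearrange to (I - Q) a = r where r[i] = P(i -> s_1):
  [7/20, -1/20, -1/20] . (a_s_2, a_s_3, a_s_4) = 1/4
  [-7/20, 19/20, -3/10] . (a_s_2, a_s_3, a_s_4) = 1/10
  [-1/10, -1/20, 9/20] . (a_s_2, a_s_3, a_s_4) = 1/20

Solving yields:
  a_s_2 = 58/69
  a_s_3 = 182/345
  a_s_4 = 41/115

Starting state is s_3, so the absorption probability is a_s_3 = 182/345.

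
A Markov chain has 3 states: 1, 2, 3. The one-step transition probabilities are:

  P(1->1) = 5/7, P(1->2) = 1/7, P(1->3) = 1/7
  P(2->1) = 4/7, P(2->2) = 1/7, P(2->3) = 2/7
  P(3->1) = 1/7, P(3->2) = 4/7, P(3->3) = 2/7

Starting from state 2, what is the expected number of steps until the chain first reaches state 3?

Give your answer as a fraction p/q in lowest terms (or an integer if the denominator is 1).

Let h_i = expected steps to first reach 3 from state i.
Boundary: h_3 = 0.
First-step equations for the other states:
  h_1 = 1 + 5/7*h_1 + 1/7*h_2 + 1/7*h_3
  h_2 = 1 + 4/7*h_1 + 1/7*h_2 + 2/7*h_3

Substituting h_3 = 0 and rearranging gives the linear system (I - Q) h = 1:
  [2/7, -1/7] . (h_1, h_2) = 1
  [-4/7, 6/7] . (h_1, h_2) = 1

Solving yields:
  h_1 = 49/8
  h_2 = 21/4

Starting state is 2, so the expected hitting time is h_2 = 21/4.

Answer: 21/4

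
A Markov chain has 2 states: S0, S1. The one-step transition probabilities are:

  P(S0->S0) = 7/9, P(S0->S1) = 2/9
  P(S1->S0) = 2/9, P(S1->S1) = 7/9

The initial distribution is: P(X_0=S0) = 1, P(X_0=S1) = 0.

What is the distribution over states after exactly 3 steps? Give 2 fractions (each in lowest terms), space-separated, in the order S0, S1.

Propagating the distribution step by step (d_{t+1} = d_t * P):
d_0 = (S0=1, S1=0)
  d_1[S0] = 1*7/9 + 0*2/9 = 7/9
  d_1[S1] = 1*2/9 + 0*7/9 = 2/9
d_1 = (S0=7/9, S1=2/9)
  d_2[S0] = 7/9*7/9 + 2/9*2/9 = 53/81
  d_2[S1] = 7/9*2/9 + 2/9*7/9 = 28/81
d_2 = (S0=53/81, S1=28/81)
  d_3[S0] = 53/81*7/9 + 28/81*2/9 = 427/729
  d_3[S1] = 53/81*2/9 + 28/81*7/9 = 302/729
d_3 = (S0=427/729, S1=302/729)

Answer: 427/729 302/729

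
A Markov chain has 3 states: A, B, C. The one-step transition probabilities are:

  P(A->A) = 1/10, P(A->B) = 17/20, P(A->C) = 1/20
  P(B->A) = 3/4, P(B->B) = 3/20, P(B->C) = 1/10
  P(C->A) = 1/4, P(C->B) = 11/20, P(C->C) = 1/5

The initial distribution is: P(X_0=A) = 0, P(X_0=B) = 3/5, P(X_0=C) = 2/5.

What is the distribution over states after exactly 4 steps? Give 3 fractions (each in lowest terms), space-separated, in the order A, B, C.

Propagating the distribution step by step (d_{t+1} = d_t * P):
d_0 = (A=0, B=3/5, C=2/5)
  d_1[A] = 0*1/10 + 3/5*3/4 + 2/5*1/4 = 11/20
  d_1[B] = 0*17/20 + 3/5*3/20 + 2/5*11/20 = 31/100
  d_1[C] = 0*1/20 + 3/5*1/10 + 2/5*1/5 = 7/50
d_1 = (A=11/20, B=31/100, C=7/50)
  d_2[A] = 11/20*1/10 + 31/100*3/4 + 7/50*1/4 = 129/400
  d_2[B] = 11/20*17/20 + 31/100*3/20 + 7/50*11/20 = 591/1000
  d_2[C] = 11/20*1/20 + 31/100*1/10 + 7/50*1/5 = 173/2000
d_2 = (A=129/400, B=591/1000, C=173/2000)
  d_3[A] = 129/400*1/10 + 591/1000*3/4 + 173/2000*1/4 = 3977/8000
  d_3[B] = 129/400*17/20 + 591/1000*3/20 + 173/2000*11/20 = 8207/20000
  d_3[C] = 129/400*1/20 + 591/1000*1/10 + 173/2000*1/5 = 3701/40000
d_3 = (A=3977/8000, B=8207/20000, C=3701/40000)
  d_4[A] = 3977/8000*1/10 + 8207/20000*3/4 + 3701/40000*1/4 = 60897/160000
  d_4[B] = 3977/8000*17/20 + 8207/20000*3/20 + 3701/40000*11/20 = 213999/400000
  d_4[C] = 3977/8000*1/20 + 8207/20000*1/10 + 3701/40000*1/5 = 67517/800000
d_4 = (A=60897/160000, B=213999/400000, C=67517/800000)

Answer: 60897/160000 213999/400000 67517/800000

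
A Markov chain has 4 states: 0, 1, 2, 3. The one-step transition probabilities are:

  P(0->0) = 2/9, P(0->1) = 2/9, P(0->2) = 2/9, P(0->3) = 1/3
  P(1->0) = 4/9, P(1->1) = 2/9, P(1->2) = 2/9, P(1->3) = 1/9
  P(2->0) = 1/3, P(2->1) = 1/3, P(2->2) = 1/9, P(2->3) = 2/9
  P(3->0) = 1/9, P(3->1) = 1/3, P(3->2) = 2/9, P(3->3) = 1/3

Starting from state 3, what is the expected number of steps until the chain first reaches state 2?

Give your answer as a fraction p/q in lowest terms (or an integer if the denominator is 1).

Answer: 9/2

Derivation:
Let h_i = expected steps to first reach 2 from state i.
Boundary: h_2 = 0.
First-step equations for the other states:
  h_0 = 1 + 2/9*h_0 + 2/9*h_1 + 2/9*h_2 + 1/3*h_3
  h_1 = 1 + 4/9*h_0 + 2/9*h_1 + 2/9*h_2 + 1/9*h_3
  h_3 = 1 + 1/9*h_0 + 1/3*h_1 + 2/9*h_2 + 1/3*h_3

Substituting h_2 = 0 and rearranging gives the linear system (I - Q) h = 1:
  [7/9, -2/9, -1/3] . (h_0, h_1, h_3) = 1
  [-4/9, 7/9, -1/9] . (h_0, h_1, h_3) = 1
  [-1/9, -1/3, 2/3] . (h_0, h_1, h_3) = 1

Solving yields:
  h_0 = 9/2
  h_1 = 9/2
  h_3 = 9/2

Starting state is 3, so the expected hitting time is h_3 = 9/2.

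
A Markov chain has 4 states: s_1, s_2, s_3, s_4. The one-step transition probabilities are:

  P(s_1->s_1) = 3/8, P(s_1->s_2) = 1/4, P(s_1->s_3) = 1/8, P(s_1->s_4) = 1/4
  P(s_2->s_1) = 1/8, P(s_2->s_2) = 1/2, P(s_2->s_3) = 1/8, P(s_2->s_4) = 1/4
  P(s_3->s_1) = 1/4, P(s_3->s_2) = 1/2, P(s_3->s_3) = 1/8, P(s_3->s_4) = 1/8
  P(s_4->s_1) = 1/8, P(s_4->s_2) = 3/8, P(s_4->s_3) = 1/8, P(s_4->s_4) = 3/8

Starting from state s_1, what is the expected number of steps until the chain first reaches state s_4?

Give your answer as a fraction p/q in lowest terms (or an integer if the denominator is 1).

Answer: 64/15

Derivation:
Let h_i = expected steps to first reach s_4 from state i.
Boundary: h_s_4 = 0.
First-step equations for the other states:
  h_s_1 = 1 + 3/8*h_s_1 + 1/4*h_s_2 + 1/8*h_s_3 + 1/4*h_s_4
  h_s_2 = 1 + 1/8*h_s_1 + 1/2*h_s_2 + 1/8*h_s_3 + 1/4*h_s_4
  h_s_3 = 1 + 1/4*h_s_1 + 1/2*h_s_2 + 1/8*h_s_3 + 1/8*h_s_4

Substituting h_s_4 = 0 and rearranging gives the linear system (I - Q) h = 1:
  [5/8, -1/4, -1/8] . (h_s_1, h_s_2, h_s_3) = 1
  [-1/8, 1/2, -1/8] . (h_s_1, h_s_2, h_s_3) = 1
  [-1/4, -1/2, 7/8] . (h_s_1, h_s_2, h_s_3) = 1

Solving yields:
  h_s_1 = 64/15
  h_s_2 = 64/15
  h_s_3 = 24/5

Starting state is s_1, so the expected hitting time is h_s_1 = 64/15.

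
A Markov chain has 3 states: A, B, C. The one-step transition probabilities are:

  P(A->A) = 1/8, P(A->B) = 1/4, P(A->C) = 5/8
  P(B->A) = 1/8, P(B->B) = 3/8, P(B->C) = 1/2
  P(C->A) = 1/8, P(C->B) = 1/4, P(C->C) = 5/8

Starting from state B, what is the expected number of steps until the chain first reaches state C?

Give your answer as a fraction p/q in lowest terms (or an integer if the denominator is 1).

Answer: 64/33

Derivation:
Let h_i = expected steps to first reach C from state i.
Boundary: h_C = 0.
First-step equations for the other states:
  h_A = 1 + 1/8*h_A + 1/4*h_B + 5/8*h_C
  h_B = 1 + 1/8*h_A + 3/8*h_B + 1/2*h_C

Substituting h_C = 0 and rearranging gives the linear system (I - Q) h = 1:
  [7/8, -1/4] . (h_A, h_B) = 1
  [-1/8, 5/8] . (h_A, h_B) = 1

Solving yields:
  h_A = 56/33
  h_B = 64/33

Starting state is B, so the expected hitting time is h_B = 64/33.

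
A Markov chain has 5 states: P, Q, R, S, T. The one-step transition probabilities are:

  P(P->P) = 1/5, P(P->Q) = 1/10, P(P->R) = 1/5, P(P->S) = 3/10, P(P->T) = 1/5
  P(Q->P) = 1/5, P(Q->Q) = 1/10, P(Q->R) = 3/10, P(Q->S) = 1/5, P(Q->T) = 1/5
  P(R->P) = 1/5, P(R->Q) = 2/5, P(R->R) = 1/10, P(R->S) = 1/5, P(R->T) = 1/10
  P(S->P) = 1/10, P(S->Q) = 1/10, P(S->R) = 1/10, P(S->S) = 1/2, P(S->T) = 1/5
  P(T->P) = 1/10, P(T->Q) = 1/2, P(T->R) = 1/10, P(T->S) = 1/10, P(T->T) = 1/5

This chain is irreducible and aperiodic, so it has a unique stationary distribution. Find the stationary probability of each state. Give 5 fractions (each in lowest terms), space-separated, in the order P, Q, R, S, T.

Answer: 215/1401 931/4203 671/4203 2365/8406 1547/8406

Derivation:
The stationary distribution satisfies pi = pi * P, i.e.:
  pi_P = 1/5*pi_P + 1/5*pi_Q + 1/5*pi_R + 1/10*pi_S + 1/10*pi_T
  pi_Q = 1/10*pi_P + 1/10*pi_Q + 2/5*pi_R + 1/10*pi_S + 1/2*pi_T
  pi_R = 1/5*pi_P + 3/10*pi_Q + 1/10*pi_R + 1/10*pi_S + 1/10*pi_T
  pi_S = 3/10*pi_P + 1/5*pi_Q + 1/5*pi_R + 1/2*pi_S + 1/10*pi_T
  pi_T = 1/5*pi_P + 1/5*pi_Q + 1/10*pi_R + 1/5*pi_S + 1/5*pi_T
with normalization: pi_P + pi_Q + pi_R + pi_S + pi_T = 1.

Using the first 4 balance equations plus normalization, the linear system A*pi = b is:
  [-4/5, 1/5, 1/5, 1/10, 1/10] . pi = 0
  [1/10, -9/10, 2/5, 1/10, 1/2] . pi = 0
  [1/5, 3/10, -9/10, 1/10, 1/10] . pi = 0
  [3/10, 1/5, 1/5, -1/2, 1/10] . pi = 0
  [1, 1, 1, 1, 1] . pi = 1

Solving yields:
  pi_P = 215/1401
  pi_Q = 931/4203
  pi_R = 671/4203
  pi_S = 2365/8406
  pi_T = 1547/8406

Verification (pi * P):
  215/1401*1/5 + 931/4203*1/5 + 671/4203*1/5 + 2365/8406*1/10 + 1547/8406*1/10 = 215/1401 = pi_P  (ok)
  215/1401*1/10 + 931/4203*1/10 + 671/4203*2/5 + 2365/8406*1/10 + 1547/8406*1/2 = 931/4203 = pi_Q  (ok)
  215/1401*1/5 + 931/4203*3/10 + 671/4203*1/10 + 2365/8406*1/10 + 1547/8406*1/10 = 671/4203 = pi_R  (ok)
  215/1401*3/10 + 931/4203*1/5 + 671/4203*1/5 + 2365/8406*1/2 + 1547/8406*1/10 = 2365/8406 = pi_S  (ok)
  215/1401*1/5 + 931/4203*1/5 + 671/4203*1/10 + 2365/8406*1/5 + 1547/8406*1/5 = 1547/8406 = pi_T  (ok)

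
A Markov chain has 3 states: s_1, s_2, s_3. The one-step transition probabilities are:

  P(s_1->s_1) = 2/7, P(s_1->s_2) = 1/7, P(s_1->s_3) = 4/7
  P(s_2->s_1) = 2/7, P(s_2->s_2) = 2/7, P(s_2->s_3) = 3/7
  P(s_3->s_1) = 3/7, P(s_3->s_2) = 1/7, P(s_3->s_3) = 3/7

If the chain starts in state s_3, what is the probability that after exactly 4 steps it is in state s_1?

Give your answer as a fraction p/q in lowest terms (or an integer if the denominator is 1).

Answer: 850/2401

Derivation:
Computing P^4 by repeated multiplication:
P^1 =
  s_1: [2/7, 1/7, 4/7]
  s_2: [2/7, 2/7, 3/7]
  s_3: [3/7, 1/7, 3/7]
P^2 =
  s_1: [18/49, 8/49, 23/49]
  s_2: [17/49, 9/49, 23/49]
  s_3: [17/49, 8/49, 24/49]
P^3 =
  s_1: [121/343, 57/343, 165/343]
  s_2: [121/343, 58/343, 164/343]
  s_3: [122/343, 57/343, 164/343]
P^4 =
  s_1: [851/2401, 400/2401, 1150/2401]
  s_2: [850/2401, 401/2401, 1150/2401]
  s_3: [850/2401, 400/2401, 1151/2401]

(P^4)[s_3 -> s_1] = 850/2401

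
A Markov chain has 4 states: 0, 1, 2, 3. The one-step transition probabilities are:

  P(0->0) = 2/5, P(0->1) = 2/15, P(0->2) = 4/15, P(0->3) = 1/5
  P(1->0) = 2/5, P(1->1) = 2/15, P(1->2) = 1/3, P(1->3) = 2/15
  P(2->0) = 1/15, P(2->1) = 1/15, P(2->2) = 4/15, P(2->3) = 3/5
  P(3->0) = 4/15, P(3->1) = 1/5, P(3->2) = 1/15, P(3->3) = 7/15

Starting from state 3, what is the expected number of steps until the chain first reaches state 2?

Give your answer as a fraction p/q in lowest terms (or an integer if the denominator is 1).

Let h_i = expected steps to first reach 2 from state i.
Boundary: h_2 = 0.
First-step equations for the other states:
  h_0 = 1 + 2/5*h_0 + 2/15*h_1 + 4/15*h_2 + 1/5*h_3
  h_1 = 1 + 2/5*h_0 + 2/15*h_1 + 1/3*h_2 + 2/15*h_3
  h_3 = 1 + 4/15*h_0 + 1/5*h_1 + 1/15*h_2 + 7/15*h_3

Substituting h_2 = 0 and rearranging gives the linear system (I - Q) h = 1:
  [3/5, -2/15, -1/5] . (h_0, h_1, h_3) = 1
  [-2/5, 13/15, -2/15] . (h_0, h_1, h_3) = 1
  [-4/15, -1/5, 8/15] . (h_0, h_1, h_3) = 1

Solving yields:
  h_0 = 249/56
  h_1 = 57/14
  h_3 = 45/8

Starting state is 3, so the expected hitting time is h_3 = 45/8.

Answer: 45/8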